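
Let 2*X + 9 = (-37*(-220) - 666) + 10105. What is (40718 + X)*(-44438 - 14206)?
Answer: -2903053932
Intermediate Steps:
X = 8785 (X = -9/2 + ((-37*(-220) - 666) + 10105)/2 = -9/2 + ((8140 - 666) + 10105)/2 = -9/2 + (7474 + 10105)/2 = -9/2 + (½)*17579 = -9/2 + 17579/2 = 8785)
(40718 + X)*(-44438 - 14206) = (40718 + 8785)*(-44438 - 14206) = 49503*(-58644) = -2903053932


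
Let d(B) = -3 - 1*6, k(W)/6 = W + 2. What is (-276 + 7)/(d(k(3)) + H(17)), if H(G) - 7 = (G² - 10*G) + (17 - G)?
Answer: -269/117 ≈ -2.2991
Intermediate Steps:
k(W) = 12 + 6*W (k(W) = 6*(W + 2) = 6*(2 + W) = 12 + 6*W)
H(G) = 24 + G² - 11*G (H(G) = 7 + ((G² - 10*G) + (17 - G)) = 7 + (17 + G² - 11*G) = 24 + G² - 11*G)
d(B) = -9 (d(B) = -3 - 6 = -9)
(-276 + 7)/(d(k(3)) + H(17)) = (-276 + 7)/(-9 + (24 + 17² - 11*17)) = -269/(-9 + (24 + 289 - 187)) = -269/(-9 + 126) = -269/117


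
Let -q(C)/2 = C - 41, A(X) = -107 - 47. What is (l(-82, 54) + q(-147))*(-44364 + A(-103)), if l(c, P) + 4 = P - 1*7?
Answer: -18653042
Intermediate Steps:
l(c, P) = -11 + P (l(c, P) = -4 + (P - 1*7) = -4 + (P - 7) = -4 + (-7 + P) = -11 + P)
A(X) = -154
q(C) = 82 - 2*C (q(C) = -2*(C - 41) = -2*(-41 + C) = 82 - 2*C)
(l(-82, 54) + q(-147))*(-44364 + A(-103)) = ((-11 + 54) + (82 - 2*(-147)))*(-44364 - 154) = (43 + (82 + 294))*(-44518) = (43 + 376)*(-44518) = 419*(-44518) = -18653042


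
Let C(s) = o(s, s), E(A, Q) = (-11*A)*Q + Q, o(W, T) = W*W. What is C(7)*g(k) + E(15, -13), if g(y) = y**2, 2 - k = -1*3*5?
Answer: 16293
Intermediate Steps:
o(W, T) = W**2
E(A, Q) = Q - 11*A*Q (E(A, Q) = -11*A*Q + Q = Q - 11*A*Q)
k = 17 (k = 2 - (-1*3)*5 = 2 - (-3)*5 = 2 - 1*(-15) = 2 + 15 = 17)
C(s) = s**2
C(7)*g(k) + E(15, -13) = 7**2*17**2 - 13*(1 - 11*15) = 49*289 - 13*(1 - 165) = 14161 - 13*(-164) = 14161 + 2132 = 16293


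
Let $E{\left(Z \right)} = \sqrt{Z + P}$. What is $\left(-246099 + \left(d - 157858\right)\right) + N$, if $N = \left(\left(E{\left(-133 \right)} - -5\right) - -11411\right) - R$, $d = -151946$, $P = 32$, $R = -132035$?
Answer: $-412452 + i \sqrt{101} \approx -4.1245 \cdot 10^{5} + 10.05 i$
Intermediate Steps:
$E{\left(Z \right)} = \sqrt{32 + Z}$ ($E{\left(Z \right)} = \sqrt{Z + 32} = \sqrt{32 + Z}$)
$N = 143451 + i \sqrt{101}$ ($N = \left(\left(\sqrt{32 - 133} - -5\right) - -11411\right) - -132035 = \left(\left(\sqrt{-101} + 5\right) + 11411\right) + 132035 = \left(\left(i \sqrt{101} + 5\right) + 11411\right) + 132035 = \left(\left(5 + i \sqrt{101}\right) + 11411\right) + 132035 = \left(11416 + i \sqrt{101}\right) + 132035 = 143451 + i \sqrt{101} \approx 1.4345 \cdot 10^{5} + 10.05 i$)
$\left(-246099 + \left(d - 157858\right)\right) + N = \left(-246099 - 309804\right) + \left(143451 + i \sqrt{101}\right) = -555903 + \left(143451 + i \sqrt{101}\right) = -412452 + i \sqrt{101}$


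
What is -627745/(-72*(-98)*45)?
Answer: -125549/63504 ≈ -1.9770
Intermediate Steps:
-627745/(-72*(-98)*45) = -627745/(7056*45) = -627745/317520 = -627745*1/317520 = -125549/63504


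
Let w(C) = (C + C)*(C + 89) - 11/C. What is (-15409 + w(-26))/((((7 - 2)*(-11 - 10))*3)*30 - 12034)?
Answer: 485799/558584 ≈ 0.86970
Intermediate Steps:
w(C) = -11/C + 2*C*(89 + C) (w(C) = (2*C)*(89 + C) - 11/C = 2*C*(89 + C) - 11/C = -11/C + 2*C*(89 + C))
(-15409 + w(-26))/((((7 - 2)*(-11 - 10))*3)*30 - 12034) = (-15409 + (-11 + 2*(-26)**2*(89 - 26))/(-26))/((((7 - 2)*(-11 - 10))*3)*30 - 12034) = (-15409 - (-11 + 2*676*63)/26)/(((5*(-21))*3)*30 - 12034) = (-15409 - (-11 + 85176)/26)/(-105*3*30 - 12034) = (-15409 - 1/26*85165)/(-315*30 - 12034) = (-15409 - 85165/26)/(-9450 - 12034) = -485799/26/(-21484) = -485799/26*(-1/21484) = 485799/558584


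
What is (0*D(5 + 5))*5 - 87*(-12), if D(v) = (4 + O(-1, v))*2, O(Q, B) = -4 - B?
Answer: 1044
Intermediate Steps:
D(v) = -2*v (D(v) = (4 + (-4 - v))*2 = -v*2 = -2*v)
(0*D(5 + 5))*5 - 87*(-12) = (0*(-2*(5 + 5)))*5 - 87*(-12) = (0*(-2*10))*5 + 1044 = (0*(-20))*5 + 1044 = 0*5 + 1044 = 0 + 1044 = 1044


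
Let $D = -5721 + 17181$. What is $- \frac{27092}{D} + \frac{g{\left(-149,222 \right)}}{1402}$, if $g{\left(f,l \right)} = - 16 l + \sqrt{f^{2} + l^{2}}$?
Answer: $- \frac{9836113}{2008365} + \frac{29 \sqrt{85}}{1402} \approx -4.7069$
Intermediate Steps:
$g{\left(f,l \right)} = \sqrt{f^{2} + l^{2}} - 16 l$
$D = 11460$
$- \frac{27092}{D} + \frac{g{\left(-149,222 \right)}}{1402} = - \frac{27092}{11460} + \frac{\sqrt{\left(-149\right)^{2} + 222^{2}} - 3552}{1402} = \left(-27092\right) \frac{1}{11460} + \left(\sqrt{22201 + 49284} - 3552\right) \frac{1}{1402} = - \frac{6773}{2865} + \left(\sqrt{71485} - 3552\right) \frac{1}{1402} = - \frac{6773}{2865} + \left(29 \sqrt{85} - 3552\right) \frac{1}{1402} = - \frac{6773}{2865} + \left(-3552 + 29 \sqrt{85}\right) \frac{1}{1402} = - \frac{6773}{2865} - \left(\frac{1776}{701} - \frac{29 \sqrt{85}}{1402}\right) = - \frac{9836113}{2008365} + \frac{29 \sqrt{85}}{1402}$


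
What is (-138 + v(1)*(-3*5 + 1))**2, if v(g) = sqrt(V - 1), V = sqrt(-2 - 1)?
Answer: 4*(69 + 7*sqrt(-1 + I*sqrt(3)))**2 ≈ 21580.0 + 5071.9*I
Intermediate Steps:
V = I*sqrt(3) (V = sqrt(-3) = I*sqrt(3) ≈ 1.732*I)
v(g) = sqrt(-1 + I*sqrt(3)) (v(g) = sqrt(I*sqrt(3) - 1) = sqrt(-1 + I*sqrt(3)))
(-138 + v(1)*(-3*5 + 1))**2 = (-138 + sqrt(-1 + I*sqrt(3))*(-3*5 + 1))**2 = (-138 + sqrt(-1 + I*sqrt(3))*(-15 + 1))**2 = (-138 + sqrt(-1 + I*sqrt(3))*(-14))**2 = (-138 - 14*sqrt(-1 + I*sqrt(3)))**2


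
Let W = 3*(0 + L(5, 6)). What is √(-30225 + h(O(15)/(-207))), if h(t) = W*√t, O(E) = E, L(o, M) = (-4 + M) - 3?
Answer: √(-15989025 - 23*I*√345)/23 ≈ 0.0023226 - 173.85*I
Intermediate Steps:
L(o, M) = -7 + M
W = -3 (W = 3*(0 + (-7 + 6)) = 3*(0 - 1) = 3*(-1) = -3)
h(t) = -3*√t
√(-30225 + h(O(15)/(-207))) = √(-30225 - 3*√15*(I*√23/69)) = √(-30225 - 3*I*√345/69) = √(-30225 - I*√345/23)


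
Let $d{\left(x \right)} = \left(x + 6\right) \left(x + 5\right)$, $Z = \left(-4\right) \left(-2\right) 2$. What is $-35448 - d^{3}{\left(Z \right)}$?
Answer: $-98646576$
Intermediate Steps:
$Z = 16$ ($Z = 8 \cdot 2 = 16$)
$d{\left(x \right)} = \left(5 + x\right) \left(6 + x\right)$ ($d{\left(x \right)} = \left(6 + x\right) \left(5 + x\right) = \left(5 + x\right) \left(6 + x\right)$)
$-35448 - d^{3}{\left(Z \right)} = -35448 - \left(30 + 16^{2} + 11 \cdot 16\right)^{3} = -35448 - \left(30 + 256 + 176\right)^{3} = -35448 - 462^{3} = -35448 - 98611128 = -98646576$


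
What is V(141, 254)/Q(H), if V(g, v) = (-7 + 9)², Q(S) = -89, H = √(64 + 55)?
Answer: -4/89 ≈ -0.044944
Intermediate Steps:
H = √119 ≈ 10.909
V(g, v) = 4 (V(g, v) = 2² = 4)
V(141, 254)/Q(H) = 4/(-89) = 4*(-1/89) = -4/89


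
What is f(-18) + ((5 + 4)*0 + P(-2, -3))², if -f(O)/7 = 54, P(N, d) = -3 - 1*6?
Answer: -297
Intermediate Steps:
P(N, d) = -9 (P(N, d) = -3 - 6 = -9)
f(O) = -378 (f(O) = -7*54 = -378)
f(-18) + ((5 + 4)*0 + P(-2, -3))² = -378 + ((5 + 4)*0 - 9)² = -378 + (9*0 - 9)² = -378 + (0 - 9)² = -378 + (-9)² = -378 + 81 = -297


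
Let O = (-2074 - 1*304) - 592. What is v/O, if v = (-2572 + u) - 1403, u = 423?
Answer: 592/495 ≈ 1.1960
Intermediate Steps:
v = -3552 (v = (-2572 + 423) - 1403 = -2149 - 1403 = -3552)
O = -2970 (O = (-2074 - 304) - 592 = -2378 - 592 = -2970)
v/O = -3552/(-2970) = -3552*(-1/2970) = 592/495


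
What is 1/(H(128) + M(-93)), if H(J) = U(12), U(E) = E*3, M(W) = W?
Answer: -1/57 ≈ -0.017544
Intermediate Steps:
U(E) = 3*E
H(J) = 36 (H(J) = 3*12 = 36)
1/(H(128) + M(-93)) = 1/(36 - 93) = 1/(-57) = -1/57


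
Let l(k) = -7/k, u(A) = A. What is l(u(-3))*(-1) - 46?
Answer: -145/3 ≈ -48.333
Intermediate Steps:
l(u(-3))*(-1) - 46 = -7/(-3)*(-1) - 46 = -7*(-1/3)*(-1) - 46 = (7/3)*(-1) - 46 = -7/3 - 46 = -145/3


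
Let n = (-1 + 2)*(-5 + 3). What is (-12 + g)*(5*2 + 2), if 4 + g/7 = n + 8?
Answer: 24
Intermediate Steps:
n = -2 (n = 1*(-2) = -2)
g = 14 (g = -28 + 7*(-2 + 8) = -28 + 7*6 = -28 + 42 = 14)
(-12 + g)*(5*2 + 2) = (-12 + 14)*(5*2 + 2) = 2*(10 + 2) = 2*12 = 24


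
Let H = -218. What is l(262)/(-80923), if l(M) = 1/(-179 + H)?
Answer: 1/32126431 ≈ 3.1127e-8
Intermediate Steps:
l(M) = -1/397 (l(M) = 1/(-179 - 218) = 1/(-397) = -1/397)
l(262)/(-80923) = -1/397/(-80923) = -1/397*(-1/80923) = 1/32126431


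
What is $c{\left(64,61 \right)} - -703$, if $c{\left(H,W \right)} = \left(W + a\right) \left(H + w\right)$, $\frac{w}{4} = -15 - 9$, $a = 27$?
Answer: $-2113$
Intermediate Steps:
$w = -96$ ($w = 4 \left(-15 - 9\right) = 4 \left(-24\right) = -96$)
$c{\left(H,W \right)} = \left(-96 + H\right) \left(27 + W\right)$ ($c{\left(H,W \right)} = \left(W + 27\right) \left(H - 96\right) = \left(27 + W\right) \left(-96 + H\right) = \left(-96 + H\right) \left(27 + W\right)$)
$c{\left(64,61 \right)} - -703 = \left(-2592 - 5856 + 27 \cdot 64 + 64 \cdot 61\right) - -703 = \left(-2592 - 5856 + 1728 + 3904\right) + 703 = -2816 + 703 = -2113$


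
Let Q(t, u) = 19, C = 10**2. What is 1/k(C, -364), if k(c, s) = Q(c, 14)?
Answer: 1/19 ≈ 0.052632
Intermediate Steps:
C = 100
k(c, s) = 19
1/k(C, -364) = 1/19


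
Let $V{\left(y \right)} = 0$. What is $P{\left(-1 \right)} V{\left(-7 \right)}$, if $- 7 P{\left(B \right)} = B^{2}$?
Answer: $0$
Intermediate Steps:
$P{\left(B \right)} = - \frac{B^{2}}{7}$
$P{\left(-1 \right)} V{\left(-7 \right)} = - \frac{\left(-1\right)^{2}}{7} \cdot 0 = \left(- \frac{1}{7}\right) 1 \cdot 0 = \left(- \frac{1}{7}\right) 0 = 0$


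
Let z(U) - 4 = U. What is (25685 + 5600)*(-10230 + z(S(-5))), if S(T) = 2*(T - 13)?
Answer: -321046670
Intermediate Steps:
S(T) = -26 + 2*T (S(T) = 2*(-13 + T) = -26 + 2*T)
z(U) = 4 + U
(25685 + 5600)*(-10230 + z(S(-5))) = (25685 + 5600)*(-10230 + (4 + (-26 + 2*(-5)))) = 31285*(-10230 + (4 + (-26 - 10))) = 31285*(-10230 + (4 - 36)) = 31285*(-10230 - 32) = 31285*(-10262) = -321046670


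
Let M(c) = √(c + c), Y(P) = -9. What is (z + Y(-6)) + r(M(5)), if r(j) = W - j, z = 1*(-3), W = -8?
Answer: -20 - √10 ≈ -23.162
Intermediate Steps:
M(c) = √2*√c (M(c) = √(2*c) = √2*√c)
z = -3
r(j) = -8 - j
(z + Y(-6)) + r(M(5)) = (-3 - 9) + (-8 - √2*√5) = -12 + (-8 - √10) = -20 - √10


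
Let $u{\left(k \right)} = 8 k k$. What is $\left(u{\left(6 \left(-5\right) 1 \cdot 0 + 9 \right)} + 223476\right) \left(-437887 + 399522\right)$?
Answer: $-8598517260$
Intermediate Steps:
$u{\left(k \right)} = 8 k^{2}$
$\left(u{\left(6 \left(-5\right) 1 \cdot 0 + 9 \right)} + 223476\right) \left(-437887 + 399522\right) = \left(8 \left(6 \left(-5\right) 1 \cdot 0 + 9\right)^{2} + 223476\right) \left(-437887 + 399522\right) = \left(8 \left(\left(-30\right) 1 \cdot 0 + 9\right)^{2} + 223476\right) \left(-38365\right) = \left(8 \left(\left(-30\right) 0 + 9\right)^{2} + 223476\right) \left(-38365\right) = \left(8 \left(0 + 9\right)^{2} + 223476\right) \left(-38365\right) = \left(8 \cdot 9^{2} + 223476\right) \left(-38365\right) = \left(8 \cdot 81 + 223476\right) \left(-38365\right) = \left(648 + 223476\right) \left(-38365\right) = 224124 \left(-38365\right) = -8598517260$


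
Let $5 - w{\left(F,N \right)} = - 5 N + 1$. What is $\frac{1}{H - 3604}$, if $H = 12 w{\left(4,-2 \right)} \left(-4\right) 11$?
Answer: $- \frac{1}{436} \approx -0.0022936$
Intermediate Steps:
$w{\left(F,N \right)} = 4 + 5 N$ ($w{\left(F,N \right)} = 5 - \left(- 5 N + 1\right) = 5 - \left(1 - 5 N\right) = 5 + \left(-1 + 5 N\right) = 4 + 5 N$)
$H = 3168$ ($H = 12 \left(4 + 5 \left(-2\right)\right) \left(-4\right) 11 = 12 \left(4 - 10\right) \left(-4\right) 11 = 12 \left(\left(-6\right) \left(-4\right)\right) 11 = 12 \cdot 24 \cdot 11 = 288 \cdot 11 = 3168$)
$\frac{1}{H - 3604} = \frac{1}{3168 - 3604} = \frac{1}{-436} = - \frac{1}{436}$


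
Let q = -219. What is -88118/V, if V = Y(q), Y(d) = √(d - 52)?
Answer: 88118*I*√271/271 ≈ 5352.8*I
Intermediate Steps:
Y(d) = √(-52 + d)
V = I*√271 (V = √(-52 - 219) = √(-271) = I*√271 ≈ 16.462*I)
-88118/V = -88118*(-I*√271/271) = -(-88118)*I*√271/271 = 88118*I*√271/271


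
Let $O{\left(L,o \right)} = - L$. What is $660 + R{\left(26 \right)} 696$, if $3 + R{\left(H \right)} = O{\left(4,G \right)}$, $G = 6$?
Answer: $-4212$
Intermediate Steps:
$R{\left(H \right)} = -7$ ($R{\left(H \right)} = -3 - 4 = -7$)
$660 + R{\left(26 \right)} 696 = 660 - 4872 = -4212$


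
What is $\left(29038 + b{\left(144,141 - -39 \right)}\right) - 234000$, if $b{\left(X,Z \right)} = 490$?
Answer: $-204472$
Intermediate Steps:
$\left(29038 + b{\left(144,141 - -39 \right)}\right) - 234000 = \left(29038 + 490\right) - 234000 = 29528 - 234000 = -204472$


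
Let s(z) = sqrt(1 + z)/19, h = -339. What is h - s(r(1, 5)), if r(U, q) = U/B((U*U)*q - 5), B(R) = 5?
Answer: -339 - sqrt(30)/95 ≈ -339.06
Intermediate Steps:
r(U, q) = U/5
s(z) = sqrt(1 + z)/19 (s(z) = sqrt(1 + z)*(1/19) = sqrt(1 + z)/19)
h - s(r(1, 5)) = -339 - sqrt(1 + (1/5)*1)/19 = -339 - sqrt(1 + 1/5)/19 = -339 - sqrt(6/5)/19 = -339 - sqrt(30)/5/19 = -339 - sqrt(30)/95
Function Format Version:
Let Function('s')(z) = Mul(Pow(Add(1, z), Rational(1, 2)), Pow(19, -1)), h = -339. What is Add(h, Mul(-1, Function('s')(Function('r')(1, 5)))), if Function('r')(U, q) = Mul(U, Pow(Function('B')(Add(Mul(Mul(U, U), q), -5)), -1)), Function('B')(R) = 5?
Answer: Add(-339, Mul(Rational(-1, 95), Pow(30, Rational(1, 2)))) ≈ -339.06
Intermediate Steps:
Function('r')(U, q) = Mul(Rational(1, 5), U) (Function('r')(U, q) = Mul(U, Pow(5, -1)) = Mul(U, Rational(1, 5)) = Mul(Rational(1, 5), U))
Function('s')(z) = Mul(Rational(1, 19), Pow(Add(1, z), Rational(1, 2))) (Function('s')(z) = Mul(Pow(Add(1, z), Rational(1, 2)), Rational(1, 19)) = Mul(Rational(1, 19), Pow(Add(1, z), Rational(1, 2))))
Add(h, Mul(-1, Function('s')(Function('r')(1, 5)))) = Add(-339, Mul(-1, Mul(Rational(1, 19), Pow(Add(1, Mul(Rational(1, 5), 1)), Rational(1, 2))))) = Add(-339, Mul(-1, Mul(Rational(1, 19), Pow(Add(1, Rational(1, 5)), Rational(1, 2))))) = Add(-339, Mul(-1, Mul(Rational(1, 19), Pow(Rational(6, 5), Rational(1, 2))))) = Add(-339, Mul(-1, Mul(Rational(1, 19), Mul(Rational(1, 5), Pow(30, Rational(1, 2)))))) = Add(-339, Mul(-1, Mul(Rational(1, 95), Pow(30, Rational(1, 2))))) = Add(-339, Mul(Rational(-1, 95), Pow(30, Rational(1, 2))))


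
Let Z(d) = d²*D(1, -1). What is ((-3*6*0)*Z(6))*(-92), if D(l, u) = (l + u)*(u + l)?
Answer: 0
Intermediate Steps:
D(l, u) = (l + u)² (D(l, u) = (l + u)*(l + u) = (l + u)²)
Z(d) = 0 (Z(d) = d²*(1 - 1)² = d²*0² = d²*0 = 0)
((-3*6*0)*Z(6))*(-92) = ((-3*6*0)*0)*(-92) = (-18*0*0)*(-92) = (0*0)*(-92) = 0*(-92) = 0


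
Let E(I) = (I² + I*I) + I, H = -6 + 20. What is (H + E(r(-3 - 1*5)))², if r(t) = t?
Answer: 17956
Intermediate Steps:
H = 14
E(I) = I + 2*I² (E(I) = (I² + I²) + I = 2*I² + I = I + 2*I²)
(H + E(r(-3 - 1*5)))² = (14 + (-3 - 1*5)*(1 + 2*(-3 - 1*5)))² = (14 + (-3 - 5)*(1 + 2*(-3 - 5)))² = (14 - 8*(1 + 2*(-8)))² = (14 - 8*(1 - 16))² = (14 - 8*(-15))² = (14 + 120)² = 134² = 17956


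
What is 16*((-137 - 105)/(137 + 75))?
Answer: -968/53 ≈ -18.264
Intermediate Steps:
16*((-137 - 105)/(137 + 75)) = 16*(-242/212) = 16*(-242*1/212) = 16*(-121/106) = -968/53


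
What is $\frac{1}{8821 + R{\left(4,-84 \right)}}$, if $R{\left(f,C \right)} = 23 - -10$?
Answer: $\frac{1}{8854} \approx 0.00011294$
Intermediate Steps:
$R{\left(f,C \right)} = 33$ ($R{\left(f,C \right)} = 23 + 10 = 33$)
$\frac{1}{8821 + R{\left(4,-84 \right)}} = \frac{1}{8821 + 33} = \frac{1}{8854}$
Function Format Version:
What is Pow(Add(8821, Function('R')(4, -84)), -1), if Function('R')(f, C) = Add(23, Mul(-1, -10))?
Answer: Rational(1, 8854) ≈ 0.00011294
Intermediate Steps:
Function('R')(f, C) = 33 (Function('R')(f, C) = Add(23, 10) = 33)
Pow(Add(8821, Function('R')(4, -84)), -1) = Pow(Add(8821, 33), -1) = Pow(8854, -1) = Rational(1, 8854)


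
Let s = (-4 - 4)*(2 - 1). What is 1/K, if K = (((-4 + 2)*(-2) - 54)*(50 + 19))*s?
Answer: 1/27600 ≈ 3.6232e-5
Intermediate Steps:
s = -8 (s = -8*1 = -8)
K = 27600 (K = (((-4 + 2)*(-2) - 54)*(50 + 19))*(-8) = ((-2*(-2) - 54)*69)*(-8) = ((4 - 54)*69)*(-8) = -50*69*(-8) = -3450*(-8) = 27600)
1/K = 1/27600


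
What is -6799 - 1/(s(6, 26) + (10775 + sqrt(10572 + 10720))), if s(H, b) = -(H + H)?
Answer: -787466153486/115820877 + 2*sqrt(5323)/115820877 ≈ -6799.0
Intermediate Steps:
s(H, b) = -2*H
-6799 - 1/(s(6, 26) + (10775 + sqrt(10572 + 10720))) = -6799 - 1/(-2*6 + (10775 + sqrt(10572 + 10720))) = -6799 - 1/(-12 + (10775 + sqrt(21292))) = -6799 - 1/(-12 + (10775 + 2*sqrt(5323))) = -6799 - 1/(10763 + 2*sqrt(5323))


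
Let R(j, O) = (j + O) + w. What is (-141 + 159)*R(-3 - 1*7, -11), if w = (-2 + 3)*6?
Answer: -270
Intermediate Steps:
w = 6 (w = 1*6 = 6)
R(j, O) = 6 + O + j (R(j, O) = (j + O) + 6 = (O + j) + 6 = 6 + O + j)
(-141 + 159)*R(-3 - 1*7, -11) = (-141 + 159)*(6 - 11 + (-3 - 1*7)) = 18*(6 - 11 + (-3 - 7)) = 18*(6 - 11 - 10) = 18*(-15) = -270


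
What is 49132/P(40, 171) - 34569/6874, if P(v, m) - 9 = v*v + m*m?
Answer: -364360141/106031450 ≈ -3.4363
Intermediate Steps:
P(v, m) = 9 + m² + v² (P(v, m) = 9 + (v*v + m*m) = 9 + (v² + m²) = 9 + (m² + v²) = 9 + m² + v²)
49132/P(40, 171) - 34569/6874 = 49132/(9 + 171² + 40²) - 34569/6874 = 49132/(9 + 29241 + 1600) - 34569*1/6874 = 49132/30850 - 34569/6874 = 49132*(1/30850) - 34569/6874 = 24566/15425 - 34569/6874 = -364360141/106031450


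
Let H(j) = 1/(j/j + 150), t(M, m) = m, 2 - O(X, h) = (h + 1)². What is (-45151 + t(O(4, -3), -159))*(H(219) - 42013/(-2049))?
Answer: -287537803720/309399 ≈ -9.2934e+5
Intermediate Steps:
O(X, h) = 2 - (1 + h)² (O(X, h) = 2 - (h + 1)² = 2 - (1 + h)²)
H(j) = 1/151 (H(j) = 1/(1 + 150) = 1/151)
(-45151 + t(O(4, -3), -159))*(H(219) - 42013/(-2049)) = (-45151 - 159)*(1/151 - 42013/(-2049)) = -45310*(1/151 - 42013*(-1/2049)) = -45310*(1/151 + 42013/2049) = -45310*6346012/309399 = -287537803720/309399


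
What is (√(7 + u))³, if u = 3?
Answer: 10*√10 ≈ 31.623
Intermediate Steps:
(√(7 + u))³ = (√(7 + 3))³ = (√10)³ = 10*√10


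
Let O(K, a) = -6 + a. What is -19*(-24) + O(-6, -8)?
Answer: 442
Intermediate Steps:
-19*(-24) + O(-6, -8) = -19*(-24) + (-6 - 8) = 456 - 14 = 442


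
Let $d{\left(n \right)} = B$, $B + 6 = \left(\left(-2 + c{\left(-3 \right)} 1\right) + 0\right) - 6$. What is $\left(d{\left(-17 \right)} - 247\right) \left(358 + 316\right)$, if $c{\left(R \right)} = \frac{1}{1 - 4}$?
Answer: $- \frac{528416}{3} \approx -1.7614 \cdot 10^{5}$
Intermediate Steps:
$c{\left(R \right)} = - \frac{1}{3}$ ($c{\left(R \right)} = \frac{1}{-3} = - \frac{1}{3}$)
$B = - \frac{43}{3}$ ($B = -6 + \left(\left(\left(-2 - \frac{1}{3}\right) + 0\right) - 6\right) = -6 + \left(\left(- \frac{7}{3} + 0\right) - 6\right) = -6 - \frac{25}{3} = - \frac{43}{3} \approx -14.333$)
$d{\left(n \right)} = - \frac{43}{3}$
$\left(d{\left(-17 \right)} - 247\right) \left(358 + 316\right) = \left(- \frac{43}{3} - 247\right) \left(358 + 316\right) = \left(- \frac{784}{3}\right) 674 = - \frac{528416}{3}$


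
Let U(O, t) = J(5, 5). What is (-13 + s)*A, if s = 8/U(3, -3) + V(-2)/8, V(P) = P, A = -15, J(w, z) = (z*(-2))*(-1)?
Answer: 747/4 ≈ 186.75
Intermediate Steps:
J(w, z) = 2*z (J(w, z) = -2*z*(-1) = 2*z)
U(O, t) = 10 (U(O, t) = 2*5 = 10)
s = 11/20 (s = 8/10 - 2/8 = 8*(⅒) - 2*⅛ = ⅘ - ¼ = 11/20 ≈ 0.55000)
(-13 + s)*A = (-13 + 11/20)*(-15) = -249/20*(-15) = 747/4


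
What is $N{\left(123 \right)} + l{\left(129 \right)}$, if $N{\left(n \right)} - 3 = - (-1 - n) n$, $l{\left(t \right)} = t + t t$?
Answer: $32025$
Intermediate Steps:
$l{\left(t \right)} = t + t^{2}$
$N{\left(n \right)} = 3 + n \left(1 + n\right)$ ($N{\left(n \right)} = 3 + - (-1 - n) n = 3 + \left(1 + n\right) n = 3 + n \left(1 + n\right)$)
$N{\left(123 \right)} + l{\left(129 \right)} = \left(3 + 123 + 123^{2}\right) + 129 \left(1 + 129\right) = \left(3 + 123 + 15129\right) + 129 \cdot 130 = 15255 + 16770 = 32025$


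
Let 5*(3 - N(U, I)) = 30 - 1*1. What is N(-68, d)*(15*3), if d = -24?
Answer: -126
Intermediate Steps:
N(U, I) = -14/5 (N(U, I) = 3 - (30 - 1*1)/5 = 3 - (30 - 1)/5 = 3 - ⅕*29 = 3 - 29/5 = -14/5)
N(-68, d)*(15*3) = -42*3 = -14/5*45 = -126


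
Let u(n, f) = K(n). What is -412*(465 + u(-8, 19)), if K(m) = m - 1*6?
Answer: -185812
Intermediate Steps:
K(m) = -6 + m (K(m) = m - 6 = -6 + m)
u(n, f) = -6 + n
-412*(465 + u(-8, 19)) = -412*(465 + (-6 - 8)) = -412*(465 - 14) = -412*451 = -185812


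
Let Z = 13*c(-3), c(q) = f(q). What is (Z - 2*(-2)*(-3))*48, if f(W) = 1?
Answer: 48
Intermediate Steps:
c(q) = 1
Z = 13 (Z = 13*1 = 13)
(Z - 2*(-2)*(-3))*48 = (13 - 2*(-2)*(-3))*48 = (13 + 4*(-3))*48 = (13 - 12)*48 = 1*48 = 48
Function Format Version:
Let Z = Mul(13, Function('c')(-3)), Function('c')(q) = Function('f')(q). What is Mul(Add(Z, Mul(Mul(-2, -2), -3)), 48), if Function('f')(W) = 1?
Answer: 48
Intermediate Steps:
Function('c')(q) = 1
Z = 13 (Z = Mul(13, 1) = 13)
Mul(Add(Z, Mul(Mul(-2, -2), -3)), 48) = Mul(Add(13, Mul(Mul(-2, -2), -3)), 48) = Mul(Add(13, Mul(4, -3)), 48) = Mul(Add(13, -12), 48) = Mul(1, 48) = 48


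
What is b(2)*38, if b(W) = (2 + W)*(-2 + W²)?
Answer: 304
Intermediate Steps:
b(W) = (-2 + W²)*(2 + W)
b(2)*38 = (-4 + 2³ - 2*2 + 2*2²)*38 = (-4 + 8 - 4 + 2*4)*38 = (-4 + 8 - 4 + 8)*38 = 8*38 = 304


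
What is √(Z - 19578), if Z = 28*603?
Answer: I*√2694 ≈ 51.904*I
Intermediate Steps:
Z = 16884
√(Z - 19578) = √(16884 - 19578) = √(-2694) = I*√2694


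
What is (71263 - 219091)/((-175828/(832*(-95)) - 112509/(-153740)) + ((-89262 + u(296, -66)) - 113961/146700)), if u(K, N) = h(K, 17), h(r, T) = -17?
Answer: 54900890149435200/33155944162401577 ≈ 1.6558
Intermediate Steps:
u(K, N) = -17
(71263 - 219091)/((-175828/(832*(-95)) - 112509/(-153740)) + ((-89262 + u(296, -66)) - 113961/146700)) = (71263 - 219091)/((-175828/(832*(-95)) - 112509/(-153740)) + ((-89262 - 17) - 113961/146700)) = -147828/((-175828/(-79040) - 112509*(-1/153740)) + (-89279 - 113961*1/146700)) = -147828/((-175828*(-1/79040) + 112509/153740) + (-89279 - 37987/48900)) = -147828/((43957/19760 + 112509/153740) - 4365781087/48900) = -147828/(449056351/151895120 - 4365781087/48900) = -147828/(-33155944162401577/371383568400) = -147828*(-371383568400/33155944162401577) = 54900890149435200/33155944162401577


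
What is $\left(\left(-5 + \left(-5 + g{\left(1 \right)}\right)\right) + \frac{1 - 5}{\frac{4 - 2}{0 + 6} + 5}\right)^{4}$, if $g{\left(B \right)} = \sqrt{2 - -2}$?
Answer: $\frac{1500625}{256} \approx 5861.8$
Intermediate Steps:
$g{\left(B \right)} = 2$ ($g{\left(B \right)} = \sqrt{2 + \left(-3 + 5\right)} = \sqrt{2 + 2} = \sqrt{4} = 2$)
$\left(\left(-5 + \left(-5 + g{\left(1 \right)}\right)\right) + \frac{1 - 5}{\frac{4 - 2}{0 + 6} + 5}\right)^{4} = \left(\left(-5 + \left(-5 + 2\right)\right) + \frac{1 - 5}{\frac{4 - 2}{0 + 6} + 5}\right)^{4} = \left(\left(-5 - 3\right) - \frac{4}{\frac{2}{6} + 5}\right)^{4} = \left(-8 - \frac{4}{2 \cdot \frac{1}{6} + 5}\right)^{4} = \left(-8 - \frac{4}{\frac{1}{3} + 5}\right)^{4} = \left(-8 - \frac{4}{\frac{16}{3}}\right)^{4} = \left(-8 - \frac{3}{4}\right)^{4} = \left(- \frac{35}{4}\right)^{4} = \frac{1500625}{256}$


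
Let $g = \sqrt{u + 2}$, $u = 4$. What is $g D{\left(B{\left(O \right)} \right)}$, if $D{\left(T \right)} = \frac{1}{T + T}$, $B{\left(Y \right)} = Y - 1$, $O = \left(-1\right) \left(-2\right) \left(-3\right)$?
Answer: $- \frac{\sqrt{6}}{14} \approx -0.17496$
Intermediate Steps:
$O = -6$ ($O = 2 \left(-3\right) = -6$)
$B{\left(Y \right)} = -1 + Y$ ($B{\left(Y \right)} = Y - 1 = -1 + Y$)
$D{\left(T \right)} = \frac{1}{2 T}$
$g = \sqrt{6}$ ($g = \sqrt{4 + 2} = \sqrt{6} \approx 2.4495$)
$g D{\left(B{\left(O \right)} \right)} = \sqrt{6} \frac{1}{2 \left(-1 - 6\right)} = \sqrt{6} \frac{1}{2 \left(-7\right)} = \sqrt{6} \cdot \frac{1}{2} \left(- \frac{1}{7}\right) = \sqrt{6} \left(- \frac{1}{14}\right) = - \frac{\sqrt{6}}{14}$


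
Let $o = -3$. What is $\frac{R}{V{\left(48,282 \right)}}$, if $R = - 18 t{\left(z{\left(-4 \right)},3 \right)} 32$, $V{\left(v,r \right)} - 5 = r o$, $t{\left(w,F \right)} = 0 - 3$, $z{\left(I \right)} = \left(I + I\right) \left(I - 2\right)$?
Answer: $- \frac{1728}{841} \approx -2.0547$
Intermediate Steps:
$z{\left(I \right)} = 2 I \left(-2 + I\right)$
$t{\left(w,F \right)} = -3$ ($t{\left(w,F \right)} = 0 - 3 = -3$)
$V{\left(v,r \right)} = 5 - 3 r$ ($V{\left(v,r \right)} = 5 + r \left(-3\right) = 5 - 3 r$)
$R = 1728$ ($R = \left(-18\right) \left(-3\right) 32 = 54 \cdot 32 = 1728$)
$\frac{R}{V{\left(48,282 \right)}} = \frac{1728}{5 - 846} = \frac{1728}{-841} = 1728 \left(- \frac{1}{841}\right) = - \frac{1728}{841}$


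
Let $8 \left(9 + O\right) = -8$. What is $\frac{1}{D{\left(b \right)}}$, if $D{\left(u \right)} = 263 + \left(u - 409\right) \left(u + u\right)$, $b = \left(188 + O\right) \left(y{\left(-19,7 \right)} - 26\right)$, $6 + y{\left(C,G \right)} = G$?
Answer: $\frac{1}{43245363} \approx 2.3124 \cdot 10^{-8}$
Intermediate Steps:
$y{\left(C,G \right)} = -6 + G$
$O = -10$ ($O = -9 + \frac{1}{8} \left(-8\right) = -9 - 1 = -10$)
$b = -4450$ ($b = \left(188 - 10\right) \left(\left(-6 + 7\right) - 26\right) = 178 \left(1 - 26\right) = 178 \left(-25\right) = -4450$)
$D{\left(u \right)} = 263 + 2 u \left(-409 + u\right)$ ($D{\left(u \right)} = 263 + \left(-409 + u\right) 2 u = 263 + 2 u \left(-409 + u\right)$)
$\frac{1}{D{\left(b \right)}} = \frac{1}{263 - -3640100 + 2 \left(-4450\right)^{2}} = \frac{1}{263 + 3640100 + 2 \cdot 19802500} = \frac{1}{263 + 3640100 + 39605000} = \frac{1}{43245363}$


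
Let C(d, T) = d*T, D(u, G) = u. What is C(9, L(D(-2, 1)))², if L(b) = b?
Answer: 324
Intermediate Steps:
C(d, T) = T*d
C(9, L(D(-2, 1)))² = (-2*9)² = (-18)² = 324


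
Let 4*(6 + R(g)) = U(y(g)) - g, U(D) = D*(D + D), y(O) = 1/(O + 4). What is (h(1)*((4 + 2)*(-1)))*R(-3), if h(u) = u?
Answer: 57/2 ≈ 28.500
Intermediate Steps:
y(O) = 1/(4 + O)
U(D) = 2*D² (U(D) = D*(2*D) = 2*D²)
R(g) = -6 + 1/(2*(4 + g)²) - g/4 (R(g) = -6 + (2*(1/(4 + g))² - g)/4 = -6 + (2/(4 + g)² - g)/4 = -6 + (-g + 2/(4 + g)²)/4 = -6 + (1/(2*(4 + g)²) - g/4) = -6 + 1/(2*(4 + g)²) - g/4)
(h(1)*((4 + 2)*(-1)))*R(-3) = (1*((4 + 2)*(-1)))*(-6 + 1/(2*(4 - 3)²) - ¼*(-3)) = (1*(6*(-1)))*(-6 + (½)/1² + ¾) = (1*(-6))*(-6 + (½)*1 + ¾) = -6*(-6 + ½ + ¾) = -6*(-19/4) = 57/2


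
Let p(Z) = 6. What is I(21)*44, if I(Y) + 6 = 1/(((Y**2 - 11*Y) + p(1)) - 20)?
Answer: -12925/49 ≈ -263.78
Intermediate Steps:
I(Y) = -6 + 1/(-14 + Y**2 - 11*Y) (I(Y) = -6 + 1/(((Y**2 - 11*Y) + 6) - 20) = -6 + 1/((6 + Y**2 - 11*Y) - 20) = -6 + 1/(-14 + Y**2 - 11*Y))
I(21)*44 = ((85 - 6*21**2 + 66*21)/(-14 + 21**2 - 11*21))*44 = ((85 - 6*441 + 1386)/(-14 + 441 - 231))*44 = ((85 - 2646 + 1386)/196)*44 = ((1/196)*(-1175))*44 = -1175/196*44 = -12925/49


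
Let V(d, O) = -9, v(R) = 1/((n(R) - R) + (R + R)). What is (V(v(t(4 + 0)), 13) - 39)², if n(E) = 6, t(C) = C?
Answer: 2304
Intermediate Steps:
v(R) = 1/(6 + R) (v(R) = 1/((6 - R) + (R + R)) = 1/((6 - R) + 2*R) = 1/(6 + R))
(V(v(t(4 + 0)), 13) - 39)² = (-9 - 39)² = (-48)² = 2304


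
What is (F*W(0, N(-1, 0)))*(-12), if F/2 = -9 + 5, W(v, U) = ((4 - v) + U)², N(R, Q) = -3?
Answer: 96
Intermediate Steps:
W(v, U) = (4 + U - v)²
F = -8 (F = 2*(-9 + 5) = 2*(-4) = -8)
(F*W(0, N(-1, 0)))*(-12) = -8*(4 - 3 - 1*0)²*(-12) = -8*(4 - 3 + 0)²*(-12) = -8*1²*(-12) = -8*1*(-12) = -8*(-12) = 96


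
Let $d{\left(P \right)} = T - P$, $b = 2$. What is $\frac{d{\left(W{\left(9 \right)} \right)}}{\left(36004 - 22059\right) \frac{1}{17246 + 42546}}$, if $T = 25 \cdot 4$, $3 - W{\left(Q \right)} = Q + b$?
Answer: $\frac{6457536}{13945} \approx 463.07$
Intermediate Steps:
$W{\left(Q \right)} = 1 - Q$ ($W{\left(Q \right)} = 3 - \left(Q + 2\right) = 3 - \left(2 + Q\right) = 1 - Q$)
$T = 100$
$d{\left(P \right)} = 100 - P$
$\frac{d{\left(W{\left(9 \right)} \right)}}{\left(36004 - 22059\right) \frac{1}{17246 + 42546}} = \frac{100 - \left(1 - 9\right)}{\left(36004 - 22059\right) \frac{1}{17246 + 42546}} = \frac{100 - \left(1 - 9\right)}{13945 \cdot \frac{1}{59792}} = \frac{100 - -8}{13945 \cdot \frac{1}{59792}} = \frac{100 + 8}{\frac{13945}{59792}} = 108 \cdot \frac{59792}{13945} = \frac{6457536}{13945}$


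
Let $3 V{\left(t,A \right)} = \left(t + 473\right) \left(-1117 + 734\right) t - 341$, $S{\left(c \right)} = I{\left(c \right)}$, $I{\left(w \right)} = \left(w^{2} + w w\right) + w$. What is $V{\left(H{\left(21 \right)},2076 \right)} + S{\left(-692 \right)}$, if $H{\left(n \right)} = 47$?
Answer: $-2163251$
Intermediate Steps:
$I{\left(w \right)} = w + 2 w^{2}$ ($I{\left(w \right)} = \left(w^{2} + w^{2}\right) + w = 2 w^{2} + w = w + 2 w^{2}$)
$S{\left(c \right)} = c \left(1 + 2 c\right)$
$V{\left(t,A \right)} = - \frac{341}{3} + \frac{t \left(-181159 - 383 t\right)}{3}$ ($V{\left(t,A \right)} = \frac{\left(t + 473\right) \left(-1117 + 734\right) t - 341}{3} = \frac{\left(473 + t\right) \left(-383\right) t - 341}{3} = \frac{\left(-181159 - 383 t\right) t - 341}{3} = \frac{t \left(-181159 - 383 t\right) - 341}{3} = \frac{-341 + t \left(-181159 - 383 t\right)}{3} = - \frac{341}{3} + \frac{t \left(-181159 - 383 t\right)}{3}$)
$V{\left(H{\left(21 \right)},2076 \right)} + S{\left(-692 \right)} = \left(- \frac{341}{3} - \frac{8514473}{3} - \frac{383 \cdot 47^{2}}{3}\right) - 692 \left(1 + 2 \left(-692\right)\right) = \left(- \frac{341}{3} - \frac{8514473}{3} - \frac{846047}{3}\right) - 692 \left(1 - 1384\right) = \left(- \frac{341}{3} - \frac{8514473}{3} - \frac{846047}{3}\right) - -957036 = -3120287 + 957036 = -2163251$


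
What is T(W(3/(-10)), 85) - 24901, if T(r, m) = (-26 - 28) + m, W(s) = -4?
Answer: -24870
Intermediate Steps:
T(r, m) = -54 + m
T(W(3/(-10)), 85) - 24901 = (-54 + 85) - 24901 = 31 - 24901 = -24870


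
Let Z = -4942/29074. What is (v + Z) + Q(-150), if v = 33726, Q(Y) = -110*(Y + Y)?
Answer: 969993391/14537 ≈ 66726.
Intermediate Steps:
Q(Y) = -220*Y
Z = -2471/14537 (Z = -4942*1/29074 = -2471/14537 ≈ -0.16998)
(v + Z) + Q(-150) = (33726 - 2471/14537) - 220*(-150) = 490272391/14537 + 33000 = 969993391/14537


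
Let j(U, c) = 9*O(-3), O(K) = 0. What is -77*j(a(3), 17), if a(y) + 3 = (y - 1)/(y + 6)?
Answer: 0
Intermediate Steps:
a(y) = -3 + (-1 + y)/(6 + y) (a(y) = -3 + (y - 1)/(y + 6) = -3 + (-1 + y)/(6 + y))
j(U, c) = 0 (j(U, c) = 9*0 = 0)
-77*j(a(3), 17) = -77*0 = 0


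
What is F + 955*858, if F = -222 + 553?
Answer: 819721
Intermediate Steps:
F = 331
F + 955*858 = 331 + 955*858 = 331 + 819390 = 819721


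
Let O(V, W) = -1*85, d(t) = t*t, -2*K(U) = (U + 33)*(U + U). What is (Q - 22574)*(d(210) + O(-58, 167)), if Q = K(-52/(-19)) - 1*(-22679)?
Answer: 114306955/361 ≈ 3.1664e+5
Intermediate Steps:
K(U) = -U*(33 + U) (K(U) = -(U + 33)*(U + U)/2 = -(33 + U)*2*U/2 = -U*(33 + U))
d(t) = t**2
Q = 8151811/361 (Q = -(-52/(-19))*(33 - 52/(-19)) - 1*(-22679) = -(-52*(-1/19))*(33 - 52*(-1/19)) + 22679 = -1*52/19*(33 + 52/19) + 22679 = -1*52/19*679/19 + 22679 = -35308/361 + 22679 = 8151811/361 ≈ 22581.)
O(V, W) = -85
(Q - 22574)*(d(210) + O(-58, 167)) = (8151811/361 - 22574)*(210**2 - 85) = 2597*(44100 - 85)/361 = (2597/361)*44015 = 114306955/361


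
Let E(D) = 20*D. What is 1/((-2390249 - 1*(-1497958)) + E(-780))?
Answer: -1/907891 ≈ -1.1015e-6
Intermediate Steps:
1/((-2390249 - 1*(-1497958)) + E(-780)) = 1/((-2390249 - 1*(-1497958)) + 20*(-780)) = 1/((-2390249 + 1497958) - 15600) = 1/(-892291 - 15600) = 1/(-907891) = -1/907891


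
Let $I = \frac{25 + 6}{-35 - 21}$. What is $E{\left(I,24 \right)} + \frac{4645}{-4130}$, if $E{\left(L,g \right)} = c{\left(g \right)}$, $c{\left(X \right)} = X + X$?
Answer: $\frac{38719}{826} \approx 46.875$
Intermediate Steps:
$c{\left(X \right)} = 2 X$
$I = - \frac{31}{56}$ ($I = \frac{31}{-56} = 31 \left(- \frac{1}{56}\right) = - \frac{31}{56} \approx -0.55357$)
$E{\left(L,g \right)} = 2 g$
$E{\left(I,24 \right)} + \frac{4645}{-4130} = 2 \cdot 24 + \frac{4645}{-4130} = 48 + 4645 \left(- \frac{1}{4130}\right) = 48 - \frac{929}{826} = \frac{38719}{826}$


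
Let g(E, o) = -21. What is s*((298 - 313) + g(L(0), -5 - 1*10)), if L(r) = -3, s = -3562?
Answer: 128232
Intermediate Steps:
s*((298 - 313) + g(L(0), -5 - 1*10)) = -3562*((298 - 313) - 21) = -3562*(-15 - 21) = -3562*(-36) = 128232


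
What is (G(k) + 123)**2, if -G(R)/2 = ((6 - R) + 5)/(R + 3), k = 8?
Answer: 1814409/121 ≈ 14995.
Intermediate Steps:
G(R) = -2*(11 - R)/(3 + R) (G(R) = -2*((6 - R) + 5)/(R + 3) = -2*(11 - R)/(3 + R))
(G(k) + 123)**2 = (2*(-11 + 8)/(3 + 8) + 123)**2 = (2*(-3)/11 + 123)**2 = (2*(1/11)*(-3) + 123)**2 = (-6/11 + 123)**2 = (1347/11)**2 = 1814409/121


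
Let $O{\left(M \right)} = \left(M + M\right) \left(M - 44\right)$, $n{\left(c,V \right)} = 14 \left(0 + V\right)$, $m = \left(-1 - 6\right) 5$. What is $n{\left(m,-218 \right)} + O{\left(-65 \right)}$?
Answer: $11118$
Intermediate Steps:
$m = -35$ ($m = \left(-7\right) 5 = -35$)
$n{\left(c,V \right)} = 14 V$
$O{\left(M \right)} = 2 M \left(-44 + M\right)$
$n{\left(m,-218 \right)} + O{\left(-65 \right)} = 14 \left(-218\right) + 2 \left(-65\right) \left(-44 - 65\right) = -3052 + 2 \left(-65\right) \left(-109\right) = -3052 + 14170 = 11118$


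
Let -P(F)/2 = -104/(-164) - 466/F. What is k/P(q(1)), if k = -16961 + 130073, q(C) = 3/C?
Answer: 1739097/4757 ≈ 365.59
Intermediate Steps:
P(F) = -52/41 + 932/F (P(F) = -2*(-104/(-164) - 466/F) = -2*(-104*(-1/164) - 466/F) = -2*(26/41 - 466/F) = -52/41 + 932/F)
k = 113112
k/P(q(1)) = 113112/(-52/41 + 932/((3/1))) = 113112/(-52/41 + 932/((3*1))) = 113112/(-52/41 + 932/3) = 113112/(38056/123) = 113112*(123/38056) = 1739097/4757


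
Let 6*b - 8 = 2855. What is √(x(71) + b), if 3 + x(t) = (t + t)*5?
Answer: 7*√870/6 ≈ 34.412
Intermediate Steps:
b = 2863/6 (b = 4/3 + (⅙)*2855 = 4/3 + 2855/6 = 2863/6 ≈ 477.17)
x(t) = -3 + 10*t (x(t) = -3 + (t + t)*5 = -3 + (2*t)*5 = -3 + 10*t)
√(x(71) + b) = √((-3 + 10*71) + 2863/6) = √((-3 + 710) + 2863/6) = √(707 + 2863/6) = √(7105/6) = 7*√870/6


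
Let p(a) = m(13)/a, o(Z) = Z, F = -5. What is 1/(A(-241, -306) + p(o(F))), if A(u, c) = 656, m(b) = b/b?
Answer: 5/3279 ≈ 0.0015249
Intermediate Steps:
m(b) = 1
p(a) = 1/a
1/(A(-241, -306) + p(o(F))) = 1/(656 + 1/(-5)) = 1/(656 - 1/5) = 1/(3279/5) = 5/3279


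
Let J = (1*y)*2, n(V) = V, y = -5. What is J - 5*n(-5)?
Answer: 15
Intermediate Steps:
J = -10 (J = (1*(-5))*2 = -5*2 = -10)
J - 5*n(-5) = -10 - 5*(-5) = -10 + 25 = 15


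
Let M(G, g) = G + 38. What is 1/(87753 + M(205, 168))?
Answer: 1/87996 ≈ 1.1364e-5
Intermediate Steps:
M(G, g) = 38 + G
1/(87753 + M(205, 168)) = 1/(87753 + (38 + 205)) = 1/(87753 + 243) = 1/87996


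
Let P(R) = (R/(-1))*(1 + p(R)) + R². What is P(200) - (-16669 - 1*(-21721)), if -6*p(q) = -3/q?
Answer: 69495/2 ≈ 34748.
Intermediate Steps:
p(q) = 1/(2*q) (p(q) = -(-1)/(2*q) = 1/(2*q))
P(R) = R² - R*(1 + 1/(2*R)) (P(R) = (R/(-1))*(1 + 1/(2*R)) + R² = (R*(-1))*(1 + 1/(2*R)) + R² = (-R)*(1 + 1/(2*R)) + R² = -R*(1 + 1/(2*R)) + R² = R² - R*(1 + 1/(2*R)))
P(200) - (-16669 - 1*(-21721)) = (-½ + 200² - 1*200) - (-16669 - 1*(-21721)) = (-½ + 40000 - 200) - (-16669 + 21721) = 79599/2 - 1*5052 = 79599/2 - 5052 = 69495/2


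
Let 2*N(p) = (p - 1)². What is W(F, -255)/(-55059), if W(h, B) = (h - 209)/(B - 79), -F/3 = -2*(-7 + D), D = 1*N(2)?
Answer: -124/9194853 ≈ -1.3486e-5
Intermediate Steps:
N(p) = (-1 + p)²/2 (N(p) = (p - 1)²/2 = (-1 + p)²/2)
D = ½ (D = 1*((-1 + 2)²/2) = 1*((½)*1²) = 1*((½)*1) = 1*(½) = ½ ≈ 0.50000)
F = -39 (F = -(-6)*(-7 + ½) = -(-6)*(-13)/2 = -3*13 = -39)
W(h, B) = (-209 + h)/(-79 + B)
W(F, -255)/(-55059) = ((-209 - 39)/(-79 - 255))/(-55059) = (-248/(-334))*(-1/55059) = -1/334*(-248)*(-1/55059) = (124/167)*(-1/55059) = -124/9194853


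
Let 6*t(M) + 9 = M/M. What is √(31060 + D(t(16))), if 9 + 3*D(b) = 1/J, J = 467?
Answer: √60958712058/1401 ≈ 176.23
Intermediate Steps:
t(M) = -4/3 (t(M) = -3/2 + (M/M)/6 = -3/2 + (⅙)*1 = -3/2 + ⅙ = -4/3)
D(b) = -4202/1401 (D(b) = -3 + (⅓)/467 = -3 + (⅓)*(1/467) = -3 + 1/1401 = -4202/1401)
√(31060 + D(t(16))) = √(31060 - 4202/1401) = √(43510858/1401) = √60958712058/1401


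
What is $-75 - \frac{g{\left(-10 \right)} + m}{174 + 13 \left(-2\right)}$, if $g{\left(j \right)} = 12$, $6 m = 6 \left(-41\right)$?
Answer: $- \frac{11071}{148} \approx -74.804$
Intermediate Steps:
$m = -41$ ($m = \frac{6 \left(-41\right)}{6} = \frac{1}{6} \left(-246\right) = -41$)
$-75 - \frac{g{\left(-10 \right)} + m}{174 + 13 \left(-2\right)} = -75 - \frac{12 - 41}{174 + 13 \left(-2\right)} = -75 - - \frac{29}{174 - 26} = -75 - - \frac{29}{148} = -75 + \frac{29}{148} = - \frac{11071}{148}$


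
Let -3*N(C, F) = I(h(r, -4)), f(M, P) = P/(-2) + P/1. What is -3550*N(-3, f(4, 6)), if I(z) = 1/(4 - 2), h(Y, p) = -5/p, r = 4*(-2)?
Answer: 1775/3 ≈ 591.67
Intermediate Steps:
r = -8
f(M, P) = P/2 (f(M, P) = P*(-1/2) + P*1 = -P/2 + P = P/2)
I(z) = 1/2
N(C, F) = -1/6 (N(C, F) = -1/3*1/2 = -1/6)
-3550*N(-3, f(4, 6)) = -3550*(-1/6) = 1775/3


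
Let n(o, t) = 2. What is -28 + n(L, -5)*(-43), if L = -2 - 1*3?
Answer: -114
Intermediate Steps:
L = -5 (L = -2 - 3 = -5)
-28 + n(L, -5)*(-43) = -28 + 2*(-43) = -28 - 86 = -114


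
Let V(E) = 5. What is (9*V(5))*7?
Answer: 315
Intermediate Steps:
(9*V(5))*7 = (9*5)*7 = 45*7 = 315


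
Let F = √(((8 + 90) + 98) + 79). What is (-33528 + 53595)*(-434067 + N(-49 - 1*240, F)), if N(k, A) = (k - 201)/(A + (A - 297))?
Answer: -68977570203981/7919 + 98328300*√11/87109 ≈ -8.7104e+9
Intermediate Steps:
F = 5*√11 (F = √((98 + 98) + 79) = √(196 + 79) = √275 = 5*√11 ≈ 16.583)
N(k, A) = (-201 + k)/(-297 + 2*A) (N(k, A) = (-201 + k)/(A + (-297 + A)) = (-201 + k)/(-297 + 2*A))
(-33528 + 53595)*(-434067 + N(-49 - 1*240, F)) = (-33528 + 53595)*(-434067 + (-201 + (-49 - 1*240))/(-297 + 2*(5*√11))) = 20067*(-434067 + (-201 + (-49 - 240))/(-297 + 10*√11)) = 20067*(-434067 + (-201 - 289)/(-297 + 10*√11)) = 20067*(-434067 - 490/(-297 + 10*√11)) = -8710422489 - 9832830/(-297 + 10*√11)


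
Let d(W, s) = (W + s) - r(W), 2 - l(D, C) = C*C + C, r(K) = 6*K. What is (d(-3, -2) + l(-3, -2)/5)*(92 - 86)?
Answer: 78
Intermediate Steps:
l(D, C) = 2 - C - C² (l(D, C) = 2 - (C*C + C) = 2 - (C² + C) = 2 - (C + C²) = 2 + (-C - C²) = 2 - C - C²)
d(W, s) = s - 5*W (d(W, s) = (W + s) - 6*W = s - 5*W)
(d(-3, -2) + l(-3, -2)/5)*(92 - 86) = ((-2 - 5*(-3)) + (2 - 1*(-2) - 1*(-2)²)/5)*(92 - 86) = ((-2 + 15) + (2 + 2 - 1*4)*(⅕))*6 = (13 + (2 + 2 - 4)*(⅕))*6 = (13 + 0*(⅕))*6 = (13 + 0)*6 = 13*6 = 78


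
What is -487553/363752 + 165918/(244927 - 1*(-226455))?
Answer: -84735351955/85733072632 ≈ -0.98836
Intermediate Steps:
-487553/363752 + 165918/(244927 - 1*(-226455)) = -487553*1/363752 + 165918/(244927 + 226455) = -487553/363752 + 165918/471382 = -487553/363752 + 165918*(1/471382) = -487553/363752 + 82959/235691 = -84735351955/85733072632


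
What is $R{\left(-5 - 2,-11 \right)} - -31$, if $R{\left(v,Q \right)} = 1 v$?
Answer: $24$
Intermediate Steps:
$R{\left(v,Q \right)} = v$
$R{\left(-5 - 2,-11 \right)} - -31 = \left(-5 - 2\right) - -31 = \left(-5 - 2\right) + 31 = -7 + 31 = 24$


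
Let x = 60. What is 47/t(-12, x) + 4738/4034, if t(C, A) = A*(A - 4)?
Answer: 8054639/6777120 ≈ 1.1885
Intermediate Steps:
t(C, A) = A*(-4 + A)
47/t(-12, x) + 4738/4034 = 47/((60*(-4 + 60))) + 4738/4034 = 47/((60*56)) + 4738*(1/4034) = 47/3360 + 2369/2017 = 8054639/6777120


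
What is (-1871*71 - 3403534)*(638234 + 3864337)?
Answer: -15922779520125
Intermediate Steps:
(-1871*71 - 3403534)*(638234 + 3864337) = (-132841 - 3403534)*4502571 = -3536375*4502571 = -15922779520125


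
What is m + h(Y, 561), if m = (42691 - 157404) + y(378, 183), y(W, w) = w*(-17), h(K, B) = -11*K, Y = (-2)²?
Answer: -117868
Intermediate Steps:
Y = 4
y(W, w) = -17*w
m = -117824 (m = (42691 - 157404) - 17*183 = -114713 - 3111 = -117824)
m + h(Y, 561) = -117824 - 11*4 = -117824 - 44 = -117868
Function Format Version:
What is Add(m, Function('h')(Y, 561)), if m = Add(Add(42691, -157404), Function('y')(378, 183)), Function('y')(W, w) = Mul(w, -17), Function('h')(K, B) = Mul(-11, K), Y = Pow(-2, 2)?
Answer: -117868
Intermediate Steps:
Y = 4
Function('y')(W, w) = Mul(-17, w)
m = -117824 (m = Add(Add(42691, -157404), Mul(-17, 183)) = Add(-114713, -3111) = -117824)
Add(m, Function('h')(Y, 561)) = Add(-117824, Mul(-11, 4)) = Add(-117824, -44) = -117868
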